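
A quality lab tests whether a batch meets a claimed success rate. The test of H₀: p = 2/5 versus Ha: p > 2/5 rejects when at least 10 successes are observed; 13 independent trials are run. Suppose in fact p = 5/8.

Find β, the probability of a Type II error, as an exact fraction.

A Type II error is failing to reject when Ha holds: with p = 5/8, β = P(K ≤ 9).
Adding the binomial probabilities P(K=0)+…+P(K=9) at p = 5/8 gives 107331531597/137438953472.

107331531597/137438953472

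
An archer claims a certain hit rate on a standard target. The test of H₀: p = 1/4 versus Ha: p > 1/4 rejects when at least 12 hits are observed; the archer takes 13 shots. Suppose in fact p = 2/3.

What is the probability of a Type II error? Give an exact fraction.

β = P(fail to reject H₀ | Ha true) = P(S ≤ 11 | p = 2/3), S ~ Binomial(13, 2/3).
Summing C(13,j)·(2/3)^j·(1/3)^{13-j} for j = 0..11 gives 510961/531441.

510961/531441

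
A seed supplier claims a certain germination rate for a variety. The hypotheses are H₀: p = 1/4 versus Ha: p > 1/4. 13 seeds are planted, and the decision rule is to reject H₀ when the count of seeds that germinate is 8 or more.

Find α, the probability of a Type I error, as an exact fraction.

α = P(reject H₀ | H₀ true) = P(S ≥ 8 | p = 1/4), with S ~ Binomial(13, 1/4).
Summing C(13,j)(1/4)^j(3/4)^{13−j} for j = 8,…,13 gives 23695/4194304.

23695/4194304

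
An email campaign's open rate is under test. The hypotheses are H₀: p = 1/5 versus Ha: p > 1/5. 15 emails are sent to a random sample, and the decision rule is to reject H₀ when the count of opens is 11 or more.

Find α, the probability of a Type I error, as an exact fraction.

380301/30517578125

Under H₀, S ~ Binomial(15, 1/5), and α = P(S ≥ 11).
Adding the binomial terms for j = 11 through 15 with p = 1/5 yields 380301/30517578125.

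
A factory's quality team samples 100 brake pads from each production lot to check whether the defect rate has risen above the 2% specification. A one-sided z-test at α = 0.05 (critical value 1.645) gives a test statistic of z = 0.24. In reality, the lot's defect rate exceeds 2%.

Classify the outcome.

Type II error

The conventional null hypothesis is that the lot's defect rate is 2% (within specification).
Since z = 0.24 ≤ z* = 1.645, H₀ is not rejected.
H₀ is false (actually the lot's defect rate exceeds 2%).
Failing to reject a false H₀ is a Type II error.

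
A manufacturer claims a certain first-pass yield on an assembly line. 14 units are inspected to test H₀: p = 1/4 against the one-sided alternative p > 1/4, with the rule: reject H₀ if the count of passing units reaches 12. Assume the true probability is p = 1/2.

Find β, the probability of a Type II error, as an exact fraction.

A Type II error is failing to reject when Ha holds: with p = 1/2, β = P(S ≤ 11).
Adding the binomial probabilities P(S=0)+…+P(S=11) at p = 1/2 gives 8139/8192.

8139/8192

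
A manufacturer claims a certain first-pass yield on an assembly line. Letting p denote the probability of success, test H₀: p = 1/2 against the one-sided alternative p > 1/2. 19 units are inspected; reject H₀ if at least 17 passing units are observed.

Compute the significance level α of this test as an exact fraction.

191/524288

α = P(reject H₀ | H₀ true) = P(Y ≥ 17 | p = 1/2), with Y ~ Binomial(19, 1/2).
That's C(19,17) + C(19,18) + C(19,19) over 2^19, i.e. (171 + 19 + 1)/524288 = 191/524288.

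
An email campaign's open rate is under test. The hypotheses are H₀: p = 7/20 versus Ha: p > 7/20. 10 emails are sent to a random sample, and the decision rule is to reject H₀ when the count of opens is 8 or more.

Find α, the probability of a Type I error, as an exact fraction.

12342438941/2560000000000

Under H₀, K ~ Binomial(10, 7/20), and α = P(K ≥ 8).
P(K ≥ 8) = Σ_{j=8}^{10} C(10,j)·(7/20)^j·(13/20)^{10-j} = 12342438941/2560000000000.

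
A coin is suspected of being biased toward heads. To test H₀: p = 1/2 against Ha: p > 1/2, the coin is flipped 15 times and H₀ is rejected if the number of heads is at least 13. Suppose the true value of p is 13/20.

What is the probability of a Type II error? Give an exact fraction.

A Type II error is failing to reject when Ha holds: with p = 13/20, β = P(Y ≤ 12).
Equivalently, β = 1 − P(Y ≥ 13) = 30745097163070342213/32768000000000000000.

30745097163070342213/32768000000000000000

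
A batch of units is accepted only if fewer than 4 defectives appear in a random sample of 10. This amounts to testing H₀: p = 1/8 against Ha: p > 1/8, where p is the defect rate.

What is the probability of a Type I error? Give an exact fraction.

7372325/268435456

α = P(reject H₀ | H₀ true) = P(X ≥ 4 | p = 1/8), X ~ Binomial(10, 1/8).
Via the complement, α = 1 − Σ_{j=0}^{3} C(10,j)(1/8)^j(7/8)^{10-j} = 7372325/268435456.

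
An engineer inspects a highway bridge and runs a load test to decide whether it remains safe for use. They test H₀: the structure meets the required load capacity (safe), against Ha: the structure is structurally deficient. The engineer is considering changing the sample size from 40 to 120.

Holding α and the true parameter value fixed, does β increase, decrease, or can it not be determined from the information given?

It decreases.

Increasing n separates the H₀ and Ha sampling distributions, so under Ha fewer outcomes land in the acceptance region.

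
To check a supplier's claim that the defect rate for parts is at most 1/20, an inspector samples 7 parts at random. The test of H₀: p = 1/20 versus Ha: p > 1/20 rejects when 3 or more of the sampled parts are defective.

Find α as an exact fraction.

961803/256000000

The significance level is the probability, assuming p = 1/20, of seeing 3 or more defectives in 7 draws.
Computing the lower-tail complement: 1 − 255038197/256000000 = 961803/256000000.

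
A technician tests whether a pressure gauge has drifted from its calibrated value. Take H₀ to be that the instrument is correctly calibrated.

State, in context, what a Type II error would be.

A Type II error would mean concluding that the instrument is correctly calibrated (or at least failing to establish that the instrument has drifted out of calibration) when in fact the instrument has drifted out of calibration.

A Type II error is failing to reject H₀ when H₀ is false.
Here that means leaving the instrument in service when actually the instrument has drifted out of calibration.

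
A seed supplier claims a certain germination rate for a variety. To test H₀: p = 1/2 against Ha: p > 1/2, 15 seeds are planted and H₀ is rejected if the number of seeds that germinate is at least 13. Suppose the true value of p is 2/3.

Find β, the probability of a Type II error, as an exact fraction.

13210219/14348907

Under the alternative p = 2/3, S ~ Binomial(15, 2/3); β is the probability the test does not reject, P(S < 13).
Equivalently, β = 1 − P(S ≥ 13) = 13210219/14348907.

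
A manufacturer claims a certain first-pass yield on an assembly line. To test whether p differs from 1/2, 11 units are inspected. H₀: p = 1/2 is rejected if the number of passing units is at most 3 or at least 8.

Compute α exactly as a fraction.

Under H₀, Y ~ Binomial(11, 1/2); α is the probability of landing in either tail, P(Y ≤ 3) + P(Y ≥ 8).
Each tail has probability (1 + 11 + 55 + 165)/2048; doubling gives α = 464/2048 = 29/128.

29/128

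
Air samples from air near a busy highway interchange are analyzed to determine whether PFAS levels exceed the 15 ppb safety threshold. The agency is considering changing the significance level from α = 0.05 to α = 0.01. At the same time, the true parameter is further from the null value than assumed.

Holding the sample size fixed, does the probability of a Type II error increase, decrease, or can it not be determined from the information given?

Cannot be determined from the information given.

The first change alone would make β increase; the second alone would make β decrease. Which effect dominates depends on the magnitudes, which are not given.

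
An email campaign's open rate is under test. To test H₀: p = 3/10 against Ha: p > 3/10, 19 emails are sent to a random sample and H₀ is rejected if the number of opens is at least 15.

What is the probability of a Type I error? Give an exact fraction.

7448847648561/500000000000000000

Under H₀, S ~ Binomial(19, 3/10), and α = P(S ≥ 15).
P(S ≥ 15) = Σ_{j=15}^{19} C(19,j)·(3/10)^j·(7/10)^{19-j} = 7448847648561/500000000000000000.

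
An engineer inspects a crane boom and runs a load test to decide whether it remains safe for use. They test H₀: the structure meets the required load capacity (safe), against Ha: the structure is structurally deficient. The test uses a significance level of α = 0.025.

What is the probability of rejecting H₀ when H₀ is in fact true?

The significance level α is, by definition, the probability of a Type I error — P(reject H₀ | H₀ true).

0.025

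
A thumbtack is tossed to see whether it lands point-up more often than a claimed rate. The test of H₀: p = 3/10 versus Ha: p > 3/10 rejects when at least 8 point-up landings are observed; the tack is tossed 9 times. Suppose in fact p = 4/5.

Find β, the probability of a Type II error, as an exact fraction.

Under the alternative p = 4/5, Y ~ Binomial(9, 4/5); β is the probability the test does not reject, P(Y < 8).
Equivalently, β = 1 − P(Y ≥ 8) = 1101157/1953125.

1101157/1953125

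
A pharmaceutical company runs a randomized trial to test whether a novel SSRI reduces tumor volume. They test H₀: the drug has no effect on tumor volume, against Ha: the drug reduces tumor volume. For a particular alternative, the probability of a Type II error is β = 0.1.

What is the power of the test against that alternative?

Power = 1 − β = 1 − 0.1 = 0.9.

0.9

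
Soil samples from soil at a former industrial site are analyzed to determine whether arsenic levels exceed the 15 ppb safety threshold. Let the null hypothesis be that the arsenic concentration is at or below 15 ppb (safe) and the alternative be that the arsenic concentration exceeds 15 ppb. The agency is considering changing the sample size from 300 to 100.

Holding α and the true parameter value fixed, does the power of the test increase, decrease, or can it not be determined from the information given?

It decreases.

Reducing n widens both sampling distributions, so the test has less ability to distinguish Ha from H₀.
Since power = 1 − β and β increases, power decreases.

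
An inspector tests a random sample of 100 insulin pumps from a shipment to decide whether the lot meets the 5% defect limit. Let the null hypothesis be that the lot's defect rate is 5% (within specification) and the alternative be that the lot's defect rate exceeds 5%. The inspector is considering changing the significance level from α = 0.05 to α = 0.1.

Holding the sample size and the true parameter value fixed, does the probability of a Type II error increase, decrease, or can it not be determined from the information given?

It decreases.

With a larger α the critical value moves toward the center, so more of the Ha sampling distribution lies in the rejection region.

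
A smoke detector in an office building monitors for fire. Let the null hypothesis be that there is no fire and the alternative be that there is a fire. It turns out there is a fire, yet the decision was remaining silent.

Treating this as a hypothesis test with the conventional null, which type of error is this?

'Remaining silent' corresponds to failing to reject H₀.
H₀ was not rejected but H₀ is false — a Type II error (false negative).

Type II error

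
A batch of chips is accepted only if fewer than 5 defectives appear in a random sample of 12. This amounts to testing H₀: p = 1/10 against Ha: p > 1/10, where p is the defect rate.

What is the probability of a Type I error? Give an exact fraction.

432934327/100000000000

α = P(reject H₀ | H₀ true) = P(X ≥ 5 | p = 1/10), X ~ Binomial(12, 1/10).
Computing the lower-tail complement: 1 − 99567065673/100000000000 = 432934327/100000000000.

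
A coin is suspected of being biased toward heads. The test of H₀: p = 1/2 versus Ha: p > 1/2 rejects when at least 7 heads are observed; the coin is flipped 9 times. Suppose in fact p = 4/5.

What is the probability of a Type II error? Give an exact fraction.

A Type II error is failing to reject when Ha holds: with p = 4/5, β = P(Y ≤ 6).
Summing C(9,j)·(4/5)^j·(1/5)^{9-j} for j = 0..6 gives 511333/1953125.

511333/1953125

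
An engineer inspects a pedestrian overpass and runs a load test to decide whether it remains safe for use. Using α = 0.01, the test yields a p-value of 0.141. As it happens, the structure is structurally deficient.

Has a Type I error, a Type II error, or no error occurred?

The conventional null hypothesis is that the structure meets the required load capacity (safe).
Since p = 0.141 ≥ α = 0.01, H₀ is not rejected.
H₀ is false (actually the structure is structurally deficient).
Failing to reject a false H₀ is a Type II error.

Type II error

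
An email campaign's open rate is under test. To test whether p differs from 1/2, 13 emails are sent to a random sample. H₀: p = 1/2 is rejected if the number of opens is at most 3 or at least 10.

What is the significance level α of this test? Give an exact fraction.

α = P(X ≤ 3 or X ≥ 10 | p = 1/2), X ~ Binomial(13, 1/2).
The two tails are symmetric, so α = 2·(1 + 13 + 78 + 286)/2^13 = 756/8192 = 189/2048.

189/2048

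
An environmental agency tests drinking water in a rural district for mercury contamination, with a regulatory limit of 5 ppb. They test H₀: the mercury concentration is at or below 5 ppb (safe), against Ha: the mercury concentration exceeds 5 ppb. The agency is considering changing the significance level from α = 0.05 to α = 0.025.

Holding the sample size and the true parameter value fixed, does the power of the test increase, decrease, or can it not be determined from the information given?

Lowering α raises the bar for rejection; under Ha, the test now fails to reject on outcomes it previously would have rejected.
Since power = 1 − β and β increases, power decreases.

It decreases.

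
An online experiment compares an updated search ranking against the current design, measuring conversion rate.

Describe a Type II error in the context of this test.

With the conventional null hypothesis that the new design has no effect on conversion rate:
A Type II error is failing to reject H₀ when H₀ is false.
Here that means keeping the current design when actually the new design increases conversion rate.

A Type II error would mean concluding that the new design has no effect on conversion rate (or at least failing to establish that the new design increases conversion rate) when in fact the new design increases conversion rate.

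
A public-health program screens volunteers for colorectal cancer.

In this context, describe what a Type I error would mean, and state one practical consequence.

With the conventional null hypothesis that the patient does not have colorectal cancer:
A Type I error is rejecting H₀ when H₀ is true.
Here that means flagging the patient as positive and ordering follow-up testing when actually the patient does not have colorectal cancer.

A Type I error would mean concluding that the patient has colorectal cancer when in fact the patient does not have colorectal cancer. Consequence: a healthy patient suffers needless anxiety and the cost of confirmatory testing.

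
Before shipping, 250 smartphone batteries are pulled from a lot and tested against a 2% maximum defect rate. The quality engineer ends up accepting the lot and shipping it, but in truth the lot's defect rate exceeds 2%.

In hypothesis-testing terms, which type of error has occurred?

The null hypothesis here is that the lot's defect rate is 2% (within specification).
'Accepting the lot and shipping it' corresponds to failing to reject H₀.
H₀ was not rejected but H₀ is false — a Type II error (false negative).

Type II error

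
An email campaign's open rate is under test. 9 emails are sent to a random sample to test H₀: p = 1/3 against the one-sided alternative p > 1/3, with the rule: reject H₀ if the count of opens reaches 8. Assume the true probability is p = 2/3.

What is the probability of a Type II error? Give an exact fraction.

β = P(fail to reject H₀ | Ha true) = P(X ≤ 7 | p = 2/3), X ~ Binomial(9, 2/3).
Summing C(9,j)·(2/3)^j·(1/3)^{9-j} for j = 0..7 gives 16867/19683.

16867/19683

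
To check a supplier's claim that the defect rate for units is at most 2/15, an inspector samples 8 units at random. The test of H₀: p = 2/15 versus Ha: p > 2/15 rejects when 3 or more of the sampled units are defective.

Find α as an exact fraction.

The significance level is the probability, assuming p = 2/15, of seeing 3 or more defectives in 8 draws.
Via the complement, α = 1 − Σ_{j=0}^{2} C(8,j)(2/15)^j(13/15)^{8-j} = 67527008/854296875.

67527008/854296875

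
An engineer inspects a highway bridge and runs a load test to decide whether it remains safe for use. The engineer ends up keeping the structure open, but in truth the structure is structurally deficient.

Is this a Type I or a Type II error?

The null hypothesis here is that the structure meets the required load capacity (safe).
'Keeping the structure open' corresponds to failing to reject H₀.
H₀ was not rejected but H₀ is false — a Type II error (false negative).

Type II error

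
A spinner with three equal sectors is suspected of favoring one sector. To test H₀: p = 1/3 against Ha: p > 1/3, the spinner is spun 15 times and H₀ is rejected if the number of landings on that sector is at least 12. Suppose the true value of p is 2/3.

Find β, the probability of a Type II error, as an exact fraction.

11346539/14348907

β = P(fail to reject H₀ | Ha true) = P(Y ≤ 11 | p = 2/3), Y ~ Binomial(15, 2/3).
Equivalently, β = 1 − P(Y ≥ 12) = 11346539/14348907.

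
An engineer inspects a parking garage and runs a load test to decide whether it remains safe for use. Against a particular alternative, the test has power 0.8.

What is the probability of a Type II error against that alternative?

0.2

Power = 1 − β, so β = 1 − 0.8 = 0.2.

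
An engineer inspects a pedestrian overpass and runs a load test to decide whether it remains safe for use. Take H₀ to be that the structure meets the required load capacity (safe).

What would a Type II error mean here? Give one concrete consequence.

A Type II error would mean concluding that the structure meets the required load capacity (safe) (or at least failing to establish that the structure is structurally deficient) when in fact the structure is structurally deficient. Consequence: a deficient structure remains in service and may fail under load.

A Type II error is failing to reject H₀ when H₀ is false.
Here that means keeping the structure open when actually the structure is structurally deficient.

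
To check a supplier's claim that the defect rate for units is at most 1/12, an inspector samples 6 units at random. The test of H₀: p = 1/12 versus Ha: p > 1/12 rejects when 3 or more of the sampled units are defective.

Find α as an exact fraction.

14251/1492992

Under H₀, K ~ Binomial(6, 1/12); the Type I error rate is P(K ≥ 3).
Computing the lower-tail complement: 1 − 1478741/1492992 = 14251/1492992.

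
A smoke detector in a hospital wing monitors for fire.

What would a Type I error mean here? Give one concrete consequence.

A Type I error would mean concluding that there is a fire when in fact there is no fire. Consequence: the building is evacuated for a false alarm, disrupting work.

With the conventional null hypothesis that there is no fire:
A Type I error is rejecting H₀ when H₀ is true.
Here that means sounding the alarm and evacuating the building when actually there is no fire.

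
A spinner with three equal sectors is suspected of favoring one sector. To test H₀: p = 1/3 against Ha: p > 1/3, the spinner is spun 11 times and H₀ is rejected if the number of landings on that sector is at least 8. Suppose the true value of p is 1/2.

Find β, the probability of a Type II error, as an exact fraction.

227/256

A Type II error is failing to reject when Ha holds: with p = 1/2, β = P(S ≤ 7).
Summing C(11,j)·(1/2)^j·(1/2)^{11-j} for j = 0..7 gives 227/256.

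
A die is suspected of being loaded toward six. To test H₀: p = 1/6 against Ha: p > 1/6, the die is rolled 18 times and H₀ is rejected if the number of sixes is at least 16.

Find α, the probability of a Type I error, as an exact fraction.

The Type I error probability is α = P(S ≥ 16) computed under H₀, where S ~ Binomial(18, 1/6).
Summing C(18,j)(1/6)^j(5/6)^{18−j} for j = 16,…,18 gives 979/25389989167104.

979/25389989167104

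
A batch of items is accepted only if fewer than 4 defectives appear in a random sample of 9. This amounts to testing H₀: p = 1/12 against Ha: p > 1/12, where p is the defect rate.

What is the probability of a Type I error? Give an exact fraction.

5563363/1289945088

The significance level is the probability, assuming p = 1/12, of seeing 4 or more defectives in 9 draws.
α = 1 − P(Y ≤ 3) = 1 − 1284381725/1289945088 = 5563363/1289945088.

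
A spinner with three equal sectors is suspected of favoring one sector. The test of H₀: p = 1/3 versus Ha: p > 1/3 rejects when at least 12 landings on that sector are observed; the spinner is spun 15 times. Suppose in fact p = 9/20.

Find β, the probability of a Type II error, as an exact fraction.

Under the alternative p = 9/20, X ~ Binomial(15, 9/20); β is the probability the test does not reject, P(X < 12).
Equivalently, β = 1 − P(X ≥ 12) = 8140171073330835209/8192000000000000000.

8140171073330835209/8192000000000000000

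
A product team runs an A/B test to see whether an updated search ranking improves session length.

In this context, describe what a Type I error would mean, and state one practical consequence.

A Type I error would mean concluding that the new design increases session length when in fact the new design has no effect on session length. Consequence: engineering effort is spent shipping a change that doesn't actually help.

With the conventional null hypothesis that the new design has no effect on session length:
A Type I error is rejecting H₀ when H₀ is true.
Here that means shipping the new feature to all users when actually the new design has no effect on session length.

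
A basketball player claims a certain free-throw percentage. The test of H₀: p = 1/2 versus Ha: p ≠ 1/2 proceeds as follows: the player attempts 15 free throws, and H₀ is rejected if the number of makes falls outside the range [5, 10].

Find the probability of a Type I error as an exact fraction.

1941/16384

Under H₀, K ~ Binomial(15, 1/2); α is the probability of landing in either tail, P(K ≤ 4) + P(K ≥ 11).
The two tails are symmetric, so α = 2·(1 + 15 + 105 + 455 + 1365)/2^15 = 3882/32768 = 1941/16384.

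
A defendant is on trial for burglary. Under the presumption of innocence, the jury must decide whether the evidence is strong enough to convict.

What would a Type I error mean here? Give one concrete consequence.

With the conventional null hypothesis that the defendant is innocent:
A Type I error is rejecting H₀ when H₀ is true.
Here that means convicting the defendant when actually the defendant is innocent.

A Type I error would mean concluding that the defendant is guilty when in fact the defendant is innocent. Consequence: an innocent person is convicted and punished.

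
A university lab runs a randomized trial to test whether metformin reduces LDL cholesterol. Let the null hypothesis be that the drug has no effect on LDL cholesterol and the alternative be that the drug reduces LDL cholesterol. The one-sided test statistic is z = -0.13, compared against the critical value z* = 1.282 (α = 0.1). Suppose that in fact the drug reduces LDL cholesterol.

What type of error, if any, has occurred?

Since z = -0.13 ≤ z* = 1.282, H₀ is not rejected.
H₀ is false (actually the drug reduces LDL cholesterol).
Failing to reject a false H₀ is a Type II error.

Type II error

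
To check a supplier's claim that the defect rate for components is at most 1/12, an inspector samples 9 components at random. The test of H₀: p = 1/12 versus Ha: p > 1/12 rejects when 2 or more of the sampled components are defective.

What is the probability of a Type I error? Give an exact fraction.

α = P(reject H₀ | H₀ true) = P(Y ≥ 2 | p = 1/12), Y ~ Binomial(9, 1/12).
Via the complement, α = 1 − Σ_{j=0}^{1} C(9,j)(1/12)^j(11/12)^{9-j} = 218150683/1289945088.

218150683/1289945088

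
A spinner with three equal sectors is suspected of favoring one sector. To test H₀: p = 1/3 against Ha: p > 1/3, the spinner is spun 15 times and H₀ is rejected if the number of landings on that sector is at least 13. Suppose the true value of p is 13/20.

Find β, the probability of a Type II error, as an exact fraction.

β = P(fail to reject H₀ | Ha true) = P(X ≤ 12 | p = 13/20), X ~ Binomial(15, 13/20).
Equivalently, β = 1 − P(X ≥ 13) = 30745097163070342213/32768000000000000000.

30745097163070342213/32768000000000000000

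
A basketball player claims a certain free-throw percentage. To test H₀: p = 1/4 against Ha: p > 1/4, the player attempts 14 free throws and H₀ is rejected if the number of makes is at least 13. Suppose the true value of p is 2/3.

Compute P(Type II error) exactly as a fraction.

Under the alternative p = 2/3, Y ~ Binomial(14, 2/3); β is the probability the test does not reject, P(Y < 13).
Equivalently, β = 1 − P(Y ≥ 13) = 4651897/4782969.

4651897/4782969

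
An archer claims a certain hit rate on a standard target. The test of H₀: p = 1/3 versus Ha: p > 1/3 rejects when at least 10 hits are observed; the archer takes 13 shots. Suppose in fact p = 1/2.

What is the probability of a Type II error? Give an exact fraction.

Under the alternative p = 1/2, K ~ Binomial(13, 1/2); β is the probability the test does not reject, P(K < 10).
Summing C(13,j)·(1/2)^j·(1/2)^{13-j} for j = 0..9 gives 3907/4096.

3907/4096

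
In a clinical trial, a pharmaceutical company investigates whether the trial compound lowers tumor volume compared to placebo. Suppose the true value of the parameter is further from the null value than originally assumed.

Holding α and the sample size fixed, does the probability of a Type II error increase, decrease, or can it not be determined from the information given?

It decreases.

The further the true parameter sits from the null value, the more of the Ha sampling distribution falls in the rejection region.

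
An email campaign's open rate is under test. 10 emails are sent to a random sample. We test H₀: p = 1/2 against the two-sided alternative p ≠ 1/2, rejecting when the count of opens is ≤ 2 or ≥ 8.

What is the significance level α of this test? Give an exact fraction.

Under H₀, K ~ Binomial(10, 1/2); α is the probability of landing in either tail, P(K ≤ 2) + P(K ≥ 8).
The two tails are symmetric, so α = 2·(1 + 10 + 45)/2^10 = 112/1024 = 7/64.

7/64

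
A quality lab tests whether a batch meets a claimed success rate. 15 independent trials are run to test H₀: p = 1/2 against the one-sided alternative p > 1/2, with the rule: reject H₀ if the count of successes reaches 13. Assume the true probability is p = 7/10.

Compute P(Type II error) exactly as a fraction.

β = P(fail to reject H₀ | Ha true) = P(K ≤ 12 | p = 7/10), K ~ Binomial(15, 7/10).
Equivalently, β = 1 − P(K ≥ 13) = 873172285377237/1000000000000000.

873172285377237/1000000000000000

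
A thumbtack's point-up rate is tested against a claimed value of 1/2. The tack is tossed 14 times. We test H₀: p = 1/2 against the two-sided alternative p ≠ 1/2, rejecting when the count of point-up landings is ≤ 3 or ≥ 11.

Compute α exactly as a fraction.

235/4096

The significance level is the null-hypothesis probability of the rejection region {≤3} ∪ {≥11}.
By symmetry, α = 2·P(Y ≤ 3) = 2·(1 + 14 + 91 + 364)/16384 = 940/16384 = 235/4096.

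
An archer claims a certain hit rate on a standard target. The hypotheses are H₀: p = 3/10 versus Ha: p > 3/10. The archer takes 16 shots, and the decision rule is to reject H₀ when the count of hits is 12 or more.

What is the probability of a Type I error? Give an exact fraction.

α = P(reject H₀ | H₀ true) = P(K ≥ 12 | p = 3/10), with K ~ Binomial(16, 3/10).
Adding the binomial terms for j = 12 through 16 with p = 3/10 yields 531662610897/2000000000000000.

531662610897/2000000000000000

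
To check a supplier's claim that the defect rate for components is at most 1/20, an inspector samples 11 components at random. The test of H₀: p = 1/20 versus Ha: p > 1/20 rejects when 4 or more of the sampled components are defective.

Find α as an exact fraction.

The significance level is the probability, assuming p = 1/20, of seeing 4 or more defectives in 11 draws.
Computing the lower-tail complement: 1 − 5112052475341/5120000000000 = 7947524659/5120000000000.

7947524659/5120000000000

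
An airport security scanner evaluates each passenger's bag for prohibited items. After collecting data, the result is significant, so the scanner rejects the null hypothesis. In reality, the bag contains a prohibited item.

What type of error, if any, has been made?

No error — this is a correct decision.

The conventional null hypothesis here is that the bag contains no prohibited items.
The test rejected a false H₀ — the decision matches the true state.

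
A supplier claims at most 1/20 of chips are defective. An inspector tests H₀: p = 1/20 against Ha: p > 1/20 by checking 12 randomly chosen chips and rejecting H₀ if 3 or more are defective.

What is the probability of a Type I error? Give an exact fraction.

The significance level is the probability, assuming p = 1/20, of seeing 3 or more defectives in 12 draws.
Via the complement, α = 1 − Σ_{j=0}^{2} C(12,j)(1/20)^j(19/20)^{12-j} = 16030320228069/819200000000000.

16030320228069/819200000000000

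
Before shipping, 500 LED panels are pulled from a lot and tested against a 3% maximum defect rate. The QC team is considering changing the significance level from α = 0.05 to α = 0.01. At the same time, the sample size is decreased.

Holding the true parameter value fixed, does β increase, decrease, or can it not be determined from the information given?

It increases.

Lowering α raises the bar for rejection; under Ha, the test now fails to reject on outcomes it previously would have rejected. Reducing n widens both sampling distributions, so the test has less ability to distinguish Ha from H₀. Both changes push β in the same direction.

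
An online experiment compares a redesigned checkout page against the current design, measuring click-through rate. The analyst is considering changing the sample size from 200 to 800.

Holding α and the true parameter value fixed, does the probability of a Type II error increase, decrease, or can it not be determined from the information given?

It decreases.

More data shrinks sampling variability; the test statistic under Ha concentrates further from the null value, making rejection more likely.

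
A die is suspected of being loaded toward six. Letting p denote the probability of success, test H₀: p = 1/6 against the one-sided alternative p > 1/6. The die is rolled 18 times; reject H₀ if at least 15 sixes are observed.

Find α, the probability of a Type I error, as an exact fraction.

26479/25389989167104

Under H₀, S ~ Binomial(18, 1/6), and α = P(S ≥ 15).
P(S ≥ 15) = Σ_{j=15}^{18} C(18,j)·(1/6)^j·(5/6)^{18-j} = 26479/25389989167104.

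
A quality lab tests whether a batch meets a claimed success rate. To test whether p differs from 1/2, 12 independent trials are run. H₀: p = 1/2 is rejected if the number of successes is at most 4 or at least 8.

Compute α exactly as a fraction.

α = P(Y ≤ 4 or Y ≥ 8 | p = 1/2), Y ~ Binomial(12, 1/2).
Each tail has probability (1 + 12 + 66 + 220 + 495)/4096; doubling gives α = 1588/4096 = 397/1024.

397/1024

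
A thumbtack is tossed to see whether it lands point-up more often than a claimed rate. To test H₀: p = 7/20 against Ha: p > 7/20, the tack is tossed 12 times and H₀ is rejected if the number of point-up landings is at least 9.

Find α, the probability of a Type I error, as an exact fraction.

The Type I error probability is α = P(K ≥ 9) computed under H₀, where K ~ Binomial(12, 7/20).
P(K ≥ 9) = Σ_{j=9}^{12} C(12,j)·(7/20)^j·(13/20)^{12-j} = 4595509118767/819200000000000.

4595509118767/819200000000000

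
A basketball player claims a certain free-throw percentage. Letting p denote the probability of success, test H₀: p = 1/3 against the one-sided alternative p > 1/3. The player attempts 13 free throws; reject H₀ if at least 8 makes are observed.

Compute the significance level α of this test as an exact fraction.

6139/177147

α = P(reject H₀ | H₀ true) = P(S ≥ 8 | p = 1/3), with S ~ Binomial(13, 1/3).
Adding the binomial terms for j = 8 through 13 with p = 1/3 yields 6139/177147.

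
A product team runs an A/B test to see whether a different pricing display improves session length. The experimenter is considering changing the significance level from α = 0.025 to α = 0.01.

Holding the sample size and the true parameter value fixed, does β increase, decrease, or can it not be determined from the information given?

Lowering α raises the bar for rejection; under Ha, the test now fails to reject on outcomes it previously would have rejected.

It increases.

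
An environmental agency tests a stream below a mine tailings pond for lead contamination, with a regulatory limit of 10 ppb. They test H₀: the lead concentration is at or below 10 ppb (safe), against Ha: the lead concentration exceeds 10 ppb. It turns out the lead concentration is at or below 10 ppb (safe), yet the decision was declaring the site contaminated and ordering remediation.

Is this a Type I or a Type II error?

'Declaring the site contaminated and ordering remediation' corresponds to rejecting H₀.
H₀ was rejected but H₀ is true — a Type I error (false positive).

Type I error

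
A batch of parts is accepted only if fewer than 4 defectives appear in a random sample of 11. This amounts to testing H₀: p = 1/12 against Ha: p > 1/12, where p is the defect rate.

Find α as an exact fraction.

305362129/30958682112

The significance level is the probability, assuming p = 1/12, of seeing 4 or more defectives in 11 draws.
α = 1 − P(K ≤ 3) = 1 − 30653319983/30958682112 = 305362129/30958682112.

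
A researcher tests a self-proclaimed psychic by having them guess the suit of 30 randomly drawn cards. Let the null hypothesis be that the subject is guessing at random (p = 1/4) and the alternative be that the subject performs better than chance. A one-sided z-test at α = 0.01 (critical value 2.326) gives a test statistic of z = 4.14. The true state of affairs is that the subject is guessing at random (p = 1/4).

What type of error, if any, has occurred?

Type I error

Since z = 4.14 > z* = 2.326, H₀ is rejected.
H₀ is true (actually the subject is guessing at random (p = 1/4)).
Rejecting a true H₀ is a Type I error.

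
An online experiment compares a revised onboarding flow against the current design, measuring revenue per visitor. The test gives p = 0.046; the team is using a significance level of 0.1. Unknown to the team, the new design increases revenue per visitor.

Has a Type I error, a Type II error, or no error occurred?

No error (correct decision).

The conventional null hypothesis is that the new design has no effect on revenue per visitor.
Since p = 0.046 < α = 0.1, H₀ is rejected.
H₀ is false (actually the new design increases revenue per visitor).
The decision matches the true state — no error.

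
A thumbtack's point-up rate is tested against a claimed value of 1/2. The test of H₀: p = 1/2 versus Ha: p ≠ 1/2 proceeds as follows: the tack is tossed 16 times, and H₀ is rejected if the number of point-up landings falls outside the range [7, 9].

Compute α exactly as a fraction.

14893/32768

Under H₀, S ~ Binomial(16, 1/2); α is the probability of landing in either tail, P(S ≤ 6) + P(S ≥ 10).
By symmetry, α = 2·P(S ≤ 6) = 2·(1 + 16 + 120 + 560 + 1820 + 4368 + 8008)/65536 = 29786/65536 = 14893/32768.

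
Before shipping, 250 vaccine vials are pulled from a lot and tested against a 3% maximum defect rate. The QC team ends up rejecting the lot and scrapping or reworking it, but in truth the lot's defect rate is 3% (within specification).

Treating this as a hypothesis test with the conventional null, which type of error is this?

The null hypothesis here is that the lot's defect rate is 3% (within specification).
'Rejecting the lot and scrapping or reworking it' corresponds to rejecting H₀.
H₀ was rejected but H₀ is true — a Type I error (false positive).

Type I error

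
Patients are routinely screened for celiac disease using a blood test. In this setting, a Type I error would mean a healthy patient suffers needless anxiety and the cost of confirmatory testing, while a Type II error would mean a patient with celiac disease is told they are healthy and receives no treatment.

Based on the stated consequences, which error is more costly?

The Type II consequence (a patient with celiac disease is told they are healthy and receives no treatment) is more severe than the Type I consequence (a healthy patient suffers needless anxiety and the cost of confirmatory testing).

Type II error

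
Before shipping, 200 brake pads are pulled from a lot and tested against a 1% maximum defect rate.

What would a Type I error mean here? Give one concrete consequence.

With the conventional null hypothesis that the lot's defect rate is 1% (within specification):
A Type I error is rejecting H₀ when H₀ is true.
Here that means rejecting the lot and scrapping or reworking it when actually the lot's defect rate is 1% (within specification).

A Type I error would mean concluding that the lot's defect rate exceeds 1% when in fact the lot's defect rate is 1% (within specification). Consequence: an acceptable shipment is needlessly reworked at extra cost.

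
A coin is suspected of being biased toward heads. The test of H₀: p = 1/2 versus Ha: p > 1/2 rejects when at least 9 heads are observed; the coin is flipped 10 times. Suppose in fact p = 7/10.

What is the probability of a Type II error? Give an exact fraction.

β = P(fail to reject H₀ | Ha true) = P(Y ≤ 8 | p = 7/10), Y ~ Binomial(10, 7/10).
Equivalently, β = 1 − P(Y ≥ 9) = 8506916541/10000000000.

8506916541/10000000000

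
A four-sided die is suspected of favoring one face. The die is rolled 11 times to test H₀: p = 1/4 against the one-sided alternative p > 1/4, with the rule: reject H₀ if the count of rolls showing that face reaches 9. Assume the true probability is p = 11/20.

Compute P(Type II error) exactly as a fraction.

38288445266097/40960000000000

A Type II error is failing to reject when Ha holds: with p = 11/20, β = P(S ≤ 8).
Equivalently, β = 1 − P(S ≥ 9) = 38288445266097/40960000000000.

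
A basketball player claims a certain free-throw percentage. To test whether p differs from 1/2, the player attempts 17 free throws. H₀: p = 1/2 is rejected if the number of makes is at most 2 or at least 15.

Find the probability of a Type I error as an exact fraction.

77/32768

α = P(X ≤ 2 or X ≥ 15 | p = 1/2), X ~ Binomial(17, 1/2).
By symmetry, α = 2·P(X ≤ 2) = 2·(1 + 17 + 136)/131072 = 308/131072 = 77/32768.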